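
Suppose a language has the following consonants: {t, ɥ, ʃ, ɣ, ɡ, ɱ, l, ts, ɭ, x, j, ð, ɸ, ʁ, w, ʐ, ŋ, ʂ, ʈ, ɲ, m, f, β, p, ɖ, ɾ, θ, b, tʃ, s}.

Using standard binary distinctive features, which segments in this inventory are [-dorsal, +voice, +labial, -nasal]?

β, b

First, the [-dorsal] segments are /t, ʃ, ɱ, l, ts, ɭ, ð, ɸ, ʐ, ʂ, ʈ, m, f, β, p, ɖ, ɾ, θ, b, tʃ, s/.
Then [+voice] gives /ɱ, l, ɭ, ð, ʐ, m, β, ɖ, ɾ, b/.
Within that set, [+labial] gives /ɱ, m, β, b/.
Among these, [-nasal] leaves /β, b/.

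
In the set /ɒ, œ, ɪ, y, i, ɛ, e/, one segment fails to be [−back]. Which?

/e, i, y, ɪ, ɛ, œ/ are all [−back]; /ɒ/ (low back rounded vowel) is [+back].

ɒ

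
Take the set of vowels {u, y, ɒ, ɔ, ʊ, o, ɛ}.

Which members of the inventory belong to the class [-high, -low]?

Eliminate segments failing any feature: /u, y, ʊ/ are [+high]; /ɒ/ is [+low]. The remaining /ɔ, o, ɛ/ satisfy [-high], [-low].

ɔ, o, ɛ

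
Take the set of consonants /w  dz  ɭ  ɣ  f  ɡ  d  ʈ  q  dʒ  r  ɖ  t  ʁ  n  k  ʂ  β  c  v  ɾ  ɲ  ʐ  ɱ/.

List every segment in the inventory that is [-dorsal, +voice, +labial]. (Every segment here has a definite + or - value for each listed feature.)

The [-dorsal] segments are /dz, ɭ, f, d, ʈ, dʒ, r, ɖ, t, n, ʂ, β, v, ɾ, ʐ, ɱ/.
Within that set, [+voice] gives /dz, ɭ, d, dʒ, r, ɖ, n, β, v, ɾ, ʐ, ɱ/.
Within that set, [+labial] leaves /β, v, ɱ/.

β, v, ɱ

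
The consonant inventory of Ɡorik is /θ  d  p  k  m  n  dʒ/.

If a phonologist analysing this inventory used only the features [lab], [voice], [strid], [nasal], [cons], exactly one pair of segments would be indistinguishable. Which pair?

On the given features, /θ/ and /k/ have an identical profile: [−labial], [−voice], [−strident], [−nasal], [+consonantal]. No other two segments in the inventory coincide on all 5 features. (They do differ in [continuant], [coronal] and [dorsal], which are not among the given features.)

θ, k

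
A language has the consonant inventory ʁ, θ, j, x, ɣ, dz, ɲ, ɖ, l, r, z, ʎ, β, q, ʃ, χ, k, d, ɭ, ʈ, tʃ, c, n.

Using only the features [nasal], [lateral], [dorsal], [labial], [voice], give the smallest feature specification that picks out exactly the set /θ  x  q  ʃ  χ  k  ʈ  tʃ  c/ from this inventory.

The target set is precisely the extension of [−voice] in this inventory.

[−voice]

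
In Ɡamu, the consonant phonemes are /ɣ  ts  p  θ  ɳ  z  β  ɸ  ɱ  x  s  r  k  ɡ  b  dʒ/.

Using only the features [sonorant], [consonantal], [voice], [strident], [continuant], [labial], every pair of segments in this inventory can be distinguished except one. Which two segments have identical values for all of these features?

/θ/ (voiceless dental fricative) and /x/ (voiceless velar fricative) are both [−sonorant], [+consonantal], [−voice], [−strident], [+continuant], [−labial], so none of the listed features separates them. (They do differ in [coronal] and [dorsal], which are not among the given features.) Every other pair in the inventory differs on at least one listed feature.

θ, x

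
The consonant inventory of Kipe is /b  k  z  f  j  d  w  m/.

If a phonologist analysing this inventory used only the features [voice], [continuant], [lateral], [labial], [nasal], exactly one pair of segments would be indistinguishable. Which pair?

/j/ (palatal glide) and /z/ (voiced alveolar fricative) are both [+voice], [+continuant], [−lateral], [−labial], [−nasal], so none of the listed features separates them. (They do differ in [sonorant], [strident] and [dorsal], which are not among the given features.) Every other pair in the inventory differs on at least one listed feature.

j, z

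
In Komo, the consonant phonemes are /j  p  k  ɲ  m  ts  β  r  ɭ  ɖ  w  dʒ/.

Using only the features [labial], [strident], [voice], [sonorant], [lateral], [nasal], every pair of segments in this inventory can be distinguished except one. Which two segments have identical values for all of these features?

j, r

Both /j/ and /r/ are [-labial], [-strident], [+voice], [+sonorant], [-lateral], [-nasal]. Since the list omits [dorsal] — which does distinguish the palatal glide from the alveolar trill — this pair collapses; all other pairs remain distinct.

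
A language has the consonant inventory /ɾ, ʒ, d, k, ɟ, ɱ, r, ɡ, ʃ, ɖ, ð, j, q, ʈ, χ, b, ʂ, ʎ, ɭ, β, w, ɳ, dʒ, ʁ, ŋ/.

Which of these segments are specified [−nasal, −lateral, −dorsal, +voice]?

ɾ, ʒ, d, r, ɖ, ð, b, β, dʒ

First, the [−nasal] segments are /ɾ, ʒ, d, k, ɟ, r, ɡ, ʃ, ɖ, ð, j, q, ʈ, χ, b, ʂ, ʎ, ɭ, β, w, dʒ, ʁ/.
Then [−lateral] gives /ɾ, ʒ, d, k, ɟ, r, ɡ, ʃ, ɖ, ð, j, q, ʈ, χ, b, ʂ, β, w, dʒ, ʁ/.
Intersecting with [−dorsal] gives /ɾ, ʒ, d, r, ʃ, ɖ, ð, ʈ, b, ʂ, β, dʒ/.
Then [+voice] leaves /ɾ, ʒ, d, r, ɖ, ð, b, β, dʒ/.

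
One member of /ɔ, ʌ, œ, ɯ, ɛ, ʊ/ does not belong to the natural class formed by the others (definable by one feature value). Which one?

/œ, ʌ, ɛ, ɔ, ʊ/ are all [-tense], but /ɯ/ (high back unrounded vowel) is [+tense]. No other single segment can be removed to leave a set sharing one feature value that the removed segment lacks, so /ɯ/ is the odd one out.

ɯ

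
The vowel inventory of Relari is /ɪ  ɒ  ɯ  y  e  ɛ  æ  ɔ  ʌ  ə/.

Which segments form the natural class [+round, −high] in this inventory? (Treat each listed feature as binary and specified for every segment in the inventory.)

The [+round] segments are /ɒ, y, ɔ/.
Intersecting with [−high] leaves /ɒ, ɔ/.

ɒ, ɔ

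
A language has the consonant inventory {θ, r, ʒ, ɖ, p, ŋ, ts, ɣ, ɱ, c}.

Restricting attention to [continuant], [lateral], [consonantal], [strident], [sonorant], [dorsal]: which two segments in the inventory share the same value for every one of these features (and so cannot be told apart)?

p, ɖ

Both /p/ and /ɖ/ are [-continuant], [-lateral], [+consonantal], [-strident], [-sonorant], [-dorsal]. Since the list omits [voice], [labial] and [coronal] — which do distinguish the voiceless bilabial stop from the voiced retroflex stop — this pair collapses; all other pairs remain distinct.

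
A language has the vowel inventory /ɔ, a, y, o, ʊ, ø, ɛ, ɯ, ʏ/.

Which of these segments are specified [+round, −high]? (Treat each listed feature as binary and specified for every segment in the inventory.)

Checking each segment against [+round], [−high]: /ɔ/ (mid back rounded lax vowel), /o/ (mid back rounded tense vowel), /ø/ (mid front rounded tense vowel) satisfy every feature; every other segment in the inventory fails at least one.

ɔ, o, ø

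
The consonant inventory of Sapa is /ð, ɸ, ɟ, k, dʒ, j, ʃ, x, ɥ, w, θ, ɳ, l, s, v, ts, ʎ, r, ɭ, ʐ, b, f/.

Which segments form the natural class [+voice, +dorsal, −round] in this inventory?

Eliminate segments failing any feature: /ð, dʒ, ɳ, l, v, r, ɭ, ʐ, b/ are [−dorsal]; /ɸ, k, ʃ, x, θ, s, ts, f/ are [−voice]; /ɥ, w/ are [+round]. The remaining /ɟ, j, ʎ/ satisfy [+voice], [+dorsal], [−round].

ɟ, j, ʎ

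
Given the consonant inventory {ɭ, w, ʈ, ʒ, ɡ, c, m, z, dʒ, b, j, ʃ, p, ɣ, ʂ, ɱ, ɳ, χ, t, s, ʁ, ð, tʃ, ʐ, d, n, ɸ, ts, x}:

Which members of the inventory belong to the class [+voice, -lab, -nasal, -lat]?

ʒ, ɡ, z, dʒ, j, ɣ, ʁ, ð, ʐ, d

Eliminate segments failing any feature: /ɭ/ is [+lateral]; /w, m, b, ɱ/ are [+labial]; /ʈ, c, ʃ, p, ʂ, χ, t, s, tʃ, ɸ, ts, x/ are [-voice]; /ɳ, n/ are [+nasal]. The remaining /ʒ, ɡ, z, dʒ, j, ɣ, ʁ, ð, ʐ, d/ satisfy [+voice], [-labial], [-nasal], [-lateral].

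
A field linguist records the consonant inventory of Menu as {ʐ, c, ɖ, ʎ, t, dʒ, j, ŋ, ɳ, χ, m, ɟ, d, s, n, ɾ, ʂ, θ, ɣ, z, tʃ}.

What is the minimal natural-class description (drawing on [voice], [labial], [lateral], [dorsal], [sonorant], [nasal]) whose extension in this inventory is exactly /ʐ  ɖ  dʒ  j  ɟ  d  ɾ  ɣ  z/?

Every target segment is [+voice], [−nasal], [−lateral]; each remaining inventory member fails at least one of these. Each conjunct is needed — [−nasal, −lateral] alone would also admit /c, t, χ, s, …/; [+voice, −lateral] alone would also admit /ŋ, ɳ, m, n/; [+voice, −nasal] alone would also admit /ʎ/ — and no other combination of two listed features has exactly this extension, so three is the minimum.

[+voice, −nasal, −lateral]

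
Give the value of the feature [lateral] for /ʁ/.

/ʁ/ is the voiced uvular fricative, hence [−lateral].

[−lateral]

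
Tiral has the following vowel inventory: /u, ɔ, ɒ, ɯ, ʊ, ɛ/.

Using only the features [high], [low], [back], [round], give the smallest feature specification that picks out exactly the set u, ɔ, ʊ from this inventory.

[−low, +round]

The class [−low], [+round] has exactly /u, ɔ, ʊ/ as its extension in this inventory. No smaller conjunction from the listed features achieves this: [+round] alone would also admit /ɒ/; [−low] alone would also admit /ɯ, ɛ/; and checking the remaining single features turns up none with this extension.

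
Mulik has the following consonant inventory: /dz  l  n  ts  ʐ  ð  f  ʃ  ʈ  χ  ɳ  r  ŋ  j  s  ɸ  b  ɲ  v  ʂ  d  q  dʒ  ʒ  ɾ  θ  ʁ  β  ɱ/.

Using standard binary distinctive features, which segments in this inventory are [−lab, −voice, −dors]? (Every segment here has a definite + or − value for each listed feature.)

ts, ʃ, ʈ, s, ʂ, θ

First, the [−labial] segments are /dz, l, n, ts, ʐ, ð, ʃ, ʈ, χ, ɳ, r, ŋ, j, s, ɲ, ʂ, d, q, dʒ, ʒ, ɾ, θ, ʁ/.
Intersecting with [−voice] gives /ts, ʃ, ʈ, χ, s, ʂ, q, θ/.
Among these, [−dorsal] leaves /ts, ʃ, ʈ, s, ʂ, θ/.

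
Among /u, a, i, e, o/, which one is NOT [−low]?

a

/e, u, i, o/ are all [−low]; /a/ (low unrounded vowel) is [+low].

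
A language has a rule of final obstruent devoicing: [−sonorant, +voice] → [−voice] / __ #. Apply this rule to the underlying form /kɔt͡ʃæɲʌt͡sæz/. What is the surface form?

The only segment in the rule's environment that also matches [−sonorant, +voice] is /z/. Applying [−voice] turns the voiced alveolar fricative into /s/ (voiceless alveolar fricative), giving [kɔt͡ʃæɲʌt͡sæs].

[kɔt͡ʃæɲʌt͡sæs]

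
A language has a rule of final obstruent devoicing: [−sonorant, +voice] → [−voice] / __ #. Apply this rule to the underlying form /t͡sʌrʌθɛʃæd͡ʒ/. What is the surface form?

[t͡sʌrʌθɛʃæt͡ʃ]

The only segment in the rule's environment that also matches [−sonorant, +voice] is /d͡ʒ/. Applying [−voice] turns the voiced postalveolar affricate into /t͡ʃ/ (voiceless postalveolar affricate), giving [t͡sʌrʌθɛʃæt͡ʃ].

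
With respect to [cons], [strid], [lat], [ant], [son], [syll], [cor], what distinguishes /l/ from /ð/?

[sonorant], [lateral]

/l/ (alveolar lateral approximant) and /ð/ (voiced dental fricative) agree on [+consonantal], [-strident], [+anterior], [-syllabic], [+coronal]. They differ on [sonorant] (/l/ [+], /ð/ [-]), [lateral] (/l/ [+], /ð/ [-]).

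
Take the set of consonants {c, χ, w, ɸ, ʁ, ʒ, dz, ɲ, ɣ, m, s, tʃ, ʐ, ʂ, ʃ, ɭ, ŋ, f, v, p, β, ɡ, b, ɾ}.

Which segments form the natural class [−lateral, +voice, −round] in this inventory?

ʁ, ʒ, dz, ɲ, ɣ, m, ʐ, ŋ, v, β, ɡ, b, ɾ

Checking each segment against [−lateral], [+voice], [−round]: /ʁ/ (voiced uvular fricative), /ʒ/ (voiced postalveolar fricative), /dz/ (voiced alveolar affricate), /ɲ/ (palatal nasal), /ɣ/ (voiced velar fricative), /m/ (bilabial nasal), among others, satisfy every feature; every other segment in the inventory fails at least one.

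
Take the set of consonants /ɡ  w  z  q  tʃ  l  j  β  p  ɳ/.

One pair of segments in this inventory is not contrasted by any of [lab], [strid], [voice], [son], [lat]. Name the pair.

j, ɳ

Both /j/ and /ɳ/ are [−labial], [−strident], [+voice], [+sonorant], [−lateral]. Since the list omits [nasal], [continuant] and [dorsal] — which do distinguish the palatal glide from the retroflex nasal — this pair collapses; all other pairs remain distinct.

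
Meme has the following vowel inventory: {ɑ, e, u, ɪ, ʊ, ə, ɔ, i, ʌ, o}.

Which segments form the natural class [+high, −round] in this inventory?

Checking each segment against [+high], [−round]: /ɪ/ (high front unrounded lax vowel), /i/ (high front unrounded tense vowel) satisfy every feature; every other segment in the inventory fails at least one.

ɪ, i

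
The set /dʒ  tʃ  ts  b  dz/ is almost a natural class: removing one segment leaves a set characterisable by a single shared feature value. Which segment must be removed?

/dz, ts, dʒ, tʃ/ are all [+delayed release], but /b/ (voiced bilabial stop) is [-delayed release]. No other single segment can be removed to leave a set sharing one feature value that the removed segment lacks, so /b/ is the odd one out.

b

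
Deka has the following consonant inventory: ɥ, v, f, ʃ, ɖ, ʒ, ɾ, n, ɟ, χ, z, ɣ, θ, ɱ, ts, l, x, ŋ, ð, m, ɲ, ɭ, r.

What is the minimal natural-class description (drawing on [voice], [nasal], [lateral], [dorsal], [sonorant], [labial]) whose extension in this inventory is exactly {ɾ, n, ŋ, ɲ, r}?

The class [+sonorant], [-lateral], [-labial] has exactly /ɾ, n, ŋ, ɲ, r/ as its extension in this inventory. No smaller conjunction from the listed features achieves this: [-lateral, -labial] alone would also admit /ʃ, ɖ, ʒ, ɟ, …/; [+sonorant, -labial] alone would also admit /l, ɭ/; [+sonorant, -lateral] alone would also admit /ɥ, ɱ, m/; and checking the remaining two-feature bundles turns up none with this extension.

[+sonorant, -lateral, -labial]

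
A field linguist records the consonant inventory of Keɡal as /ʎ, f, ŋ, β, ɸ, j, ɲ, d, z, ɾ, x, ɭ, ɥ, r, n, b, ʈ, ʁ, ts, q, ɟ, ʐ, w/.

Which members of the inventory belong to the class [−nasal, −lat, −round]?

Checking each segment against [−nasal], [−lateral], [−round]: /f/ (voiceless labiodental fricative), /β/ (voiced bilabial fricative), /ɸ/ (voiceless bilabial fricative), /j/ (palatal glide), /d/ (voiced alveolar stop), /z/ (voiced alveolar fricative), among others, satisfy every feature; every other segment in the inventory fails at least one.

f, β, ɸ, j, d, z, ɾ, x, r, b, ʈ, ʁ, ts, q, ɟ, ʐ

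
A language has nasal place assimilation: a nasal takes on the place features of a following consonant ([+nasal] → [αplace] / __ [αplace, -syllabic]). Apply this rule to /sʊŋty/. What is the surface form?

The only nasal preceding a consonant is /ŋ/ before /t/. /t/ is [+coronal], so /ŋ/ → /n/, giving [sʊnty].

[sʊnty]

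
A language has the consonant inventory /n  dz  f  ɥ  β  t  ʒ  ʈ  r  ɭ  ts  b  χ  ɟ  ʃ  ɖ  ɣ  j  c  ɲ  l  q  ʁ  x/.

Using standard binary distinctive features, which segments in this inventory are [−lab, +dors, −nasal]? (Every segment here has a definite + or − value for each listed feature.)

χ, ɟ, ɣ, j, c, q, ʁ, x

Eliminate segments failing any feature: /n, dz, t, ʒ, ʈ, r, ɭ, ts, ʃ, ɖ, l/ are [−dorsal]; /f, ɥ, β, b/ are [+labial]; /ɲ/ is [+nasal]. The remaining /χ, ɟ, ɣ, j, c, q, ʁ, x/ satisfy [−labial], [+dorsal], [−nasal].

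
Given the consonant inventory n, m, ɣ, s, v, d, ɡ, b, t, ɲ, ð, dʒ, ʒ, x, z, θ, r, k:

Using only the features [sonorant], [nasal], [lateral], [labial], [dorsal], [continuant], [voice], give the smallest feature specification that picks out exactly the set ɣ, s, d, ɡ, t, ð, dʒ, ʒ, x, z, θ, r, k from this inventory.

The class [−nasal], [−labial] has exactly /ɣ, s, d, ɡ, t, ð, dʒ, ʒ, x, z, θ, r, k/ as its extension in this inventory. No smaller conjunction from the listed features achieves this: [−labial] alone would also admit /n, ɲ/; [−nasal] alone would also admit /v, b/; and checking the remaining single features turns up none with this extension.

[−nasal, −labial]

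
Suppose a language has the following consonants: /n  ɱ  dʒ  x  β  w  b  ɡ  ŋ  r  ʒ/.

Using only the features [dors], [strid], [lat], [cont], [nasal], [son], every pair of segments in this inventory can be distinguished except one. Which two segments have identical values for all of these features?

n, ɱ

/n/ (alveolar nasal) and /ɱ/ (labiodental nasal) are both [−dorsal], [−strident], [−lateral], [−continuant], [+nasal], [+sonorant], so none of the listed features separates them. (They do differ in [labial] and [coronal], which are not among the given features.) Every other pair in the inventory differs on at least one listed feature.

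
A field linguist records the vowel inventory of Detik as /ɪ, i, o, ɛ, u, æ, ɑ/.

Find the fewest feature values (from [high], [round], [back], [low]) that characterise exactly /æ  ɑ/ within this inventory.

[+low]

Every target segment is [+low] and no other inventory member is, so one feature is enough.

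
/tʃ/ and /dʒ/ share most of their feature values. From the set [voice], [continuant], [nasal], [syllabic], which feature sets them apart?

/tʃ/ is the voiceless postalveolar affricate and /dʒ/ is the voiced postalveolar affricate. Both are [−continuant], [−nasal], [−syllabic]. /tʃ/ is [−voice] while /dʒ/ is [+voice], so the distinguishing feature is [voice].

[voice]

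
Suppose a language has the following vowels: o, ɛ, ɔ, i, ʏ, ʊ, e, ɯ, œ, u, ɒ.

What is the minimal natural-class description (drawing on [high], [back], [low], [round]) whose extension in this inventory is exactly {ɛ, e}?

/ɛ, e/ are all [−high], [−round], and no other segment in the inventory matches both values. Dropping any one of them over-generates: [−round] alone would also admit /i, ɯ/; [−high] alone would also admit /o, ɔ, œ, ɒ/. No other single listed feature picks out exactly this set either, so fewer than two features will not do.

[−high, −round]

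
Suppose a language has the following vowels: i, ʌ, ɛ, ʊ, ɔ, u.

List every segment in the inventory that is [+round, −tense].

First, the [+round] segments are /ʊ, ɔ, u/.
Among these, [−tense] leaves /ʊ, ɔ/.

ʊ, ɔ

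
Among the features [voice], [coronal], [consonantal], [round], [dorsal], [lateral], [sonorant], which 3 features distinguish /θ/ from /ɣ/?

/θ/ (voiceless dental fricative) and /ɣ/ (voiced velar fricative) agree on [+consonantal], [−round], [−lateral], [−sonorant]. They differ on [voice] (/θ/ [−], /ɣ/ [+]), [coronal] (/θ/ [+], /ɣ/ [−]), [dorsal] (/θ/ [−], /ɣ/ [+]).

[voice], [coronal], [dorsal]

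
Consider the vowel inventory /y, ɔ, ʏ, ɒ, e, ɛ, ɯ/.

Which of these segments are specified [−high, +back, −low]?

First, the [−high] segments are /ɔ, ɒ, e, ɛ/.
Then [+back] gives /ɔ, ɒ/.
Intersecting with [−low] leaves /ɔ/.

ɔ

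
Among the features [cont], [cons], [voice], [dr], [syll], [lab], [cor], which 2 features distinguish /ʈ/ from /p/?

/ʈ/ is the voiceless retroflex stop and /p/ is the voiceless bilabial stop. Both are [-continuant], [+consonantal], [-voice], [-delayed release], [-syllabic]. /ʈ/ is [-labial] while /p/ is [+labial]; /ʈ/ is [+coronal] while /p/ is [-coronal], so the distinguishing features are [labial], [coronal].

[labial], [coronal]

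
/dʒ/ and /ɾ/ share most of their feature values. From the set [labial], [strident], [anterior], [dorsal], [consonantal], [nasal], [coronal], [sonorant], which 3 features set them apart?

[sonorant], [strident], [anterior]

/dʒ/ is the voiced postalveolar affricate and /ɾ/ is the alveolar tap. Both are [−labial], [−dorsal], [+consonantal], [−nasal], [+coronal]. /dʒ/ is [−sonorant] while /ɾ/ is [+sonorant]; /dʒ/ is [+strident] while /ɾ/ is [−strident]; /dʒ/ is [−anterior] while /ɾ/ is [+anterior], so the distinguishing features are [sonorant], [strident], [anterior].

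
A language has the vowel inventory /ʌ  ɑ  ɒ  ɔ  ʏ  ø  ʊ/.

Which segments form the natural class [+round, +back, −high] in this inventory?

ɒ, ɔ

Checking each segment against [+round], [+back], [−high]: /ɒ/ (low back rounded vowel), /ɔ/ (mid back rounded lax vowel) satisfy every feature; every other segment in the inventory fails at least one.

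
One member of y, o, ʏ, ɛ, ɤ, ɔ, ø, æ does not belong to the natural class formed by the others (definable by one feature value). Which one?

æ

The remaining segments after removing /æ/ share [−low]; /æ/ (low front unrounded vowel) is [+low]. For every other candidate removal, the leftover set fails to share any single feature value that the removed segment lacks.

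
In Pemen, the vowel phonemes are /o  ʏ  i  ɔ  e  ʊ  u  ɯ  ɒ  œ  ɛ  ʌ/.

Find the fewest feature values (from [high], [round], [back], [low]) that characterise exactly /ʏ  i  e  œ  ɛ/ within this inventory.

The target set is precisely the extension of [-back] in this inventory.

[-back]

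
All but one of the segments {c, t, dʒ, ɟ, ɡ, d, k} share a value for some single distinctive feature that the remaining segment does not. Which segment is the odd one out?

dʒ

/c, ɟ, d, k, ɡ, t/ are all [-delayed release], but /dʒ/ (voiced postalveolar affricate) is [+delayed release]. No other single segment can be removed to leave a set sharing one feature value that the removed segment lacks, so /dʒ/ is the odd one out.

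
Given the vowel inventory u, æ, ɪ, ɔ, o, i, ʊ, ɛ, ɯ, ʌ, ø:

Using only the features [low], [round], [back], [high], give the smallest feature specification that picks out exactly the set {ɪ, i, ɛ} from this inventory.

[-low, -back, -round]

Every target segment is [-low], [-back], [-round]; each remaining inventory member fails at least one of these. Each conjunct is needed — [-back, -round] alone would also admit /æ/; [-low, -round] alone would also admit /ɯ, ʌ/; [-low, -back] alone would also admit /ø/ — and no other combination of two listed features has exactly this extension, so three is the minimum.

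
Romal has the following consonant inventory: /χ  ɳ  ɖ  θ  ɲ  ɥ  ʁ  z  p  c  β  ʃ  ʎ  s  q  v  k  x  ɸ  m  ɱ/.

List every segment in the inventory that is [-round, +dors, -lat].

χ, ɲ, ʁ, c, q, k, x

Checking each segment against [-round], [+dorsal], [-lateral]: /χ/ (voiceless uvular fricative), /ɲ/ (palatal nasal), /ʁ/ (voiced uvular fricative), /c/ (voiceless palatal stop), /q/ (voiceless uvular stop), /k/ (voiceless velar stop), among others, satisfy every feature; every other segment in the inventory fails at least one.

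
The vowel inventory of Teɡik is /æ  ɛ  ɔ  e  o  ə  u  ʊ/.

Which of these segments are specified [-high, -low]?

ɛ, ɔ, e, o, ə

The [-high] segments are /æ, ɛ, ɔ, e, o, ə/.
Among these, [-low] leaves /ɛ, ɔ, e, o, ə/.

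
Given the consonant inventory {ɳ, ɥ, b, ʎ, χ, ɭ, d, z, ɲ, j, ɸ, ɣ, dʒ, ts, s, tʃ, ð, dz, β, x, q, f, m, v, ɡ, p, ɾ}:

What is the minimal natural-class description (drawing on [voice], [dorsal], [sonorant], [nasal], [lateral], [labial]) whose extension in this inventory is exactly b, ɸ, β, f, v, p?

[−sonorant, +labial]

/b, ɸ, β, f, v, p/ are all [−sonorant], [+labial], and no other segment in the inventory matches both values. Dropping any one of them over-generates: [+labial] alone would also admit /ɥ, m/; [−sonorant] alone would also admit /χ, d, z, ɣ, …/. No other single listed feature picks out exactly this set either, so fewer than two features will not do.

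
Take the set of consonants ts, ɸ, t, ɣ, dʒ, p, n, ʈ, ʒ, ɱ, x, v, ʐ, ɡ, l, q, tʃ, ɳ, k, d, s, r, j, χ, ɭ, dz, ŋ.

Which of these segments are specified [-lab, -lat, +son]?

n, ɳ, r, j, ŋ

Checking each segment against [-labial], [-lateral], [+sonorant]: /n/ (alveolar nasal), /ɳ/ (retroflex nasal), /r/ (alveolar trill), /j/ (palatal glide), /ŋ/ (velar nasal) satisfy every feature; every other segment in the inventory fails at least one.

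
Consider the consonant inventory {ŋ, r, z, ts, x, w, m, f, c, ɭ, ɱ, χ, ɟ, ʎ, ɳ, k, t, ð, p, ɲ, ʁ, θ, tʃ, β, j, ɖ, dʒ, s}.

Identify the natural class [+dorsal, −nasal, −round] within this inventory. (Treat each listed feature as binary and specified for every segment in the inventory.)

Checking each segment against [+dorsal], [−nasal], [−round]: /x/ (voiceless velar fricative), /c/ (voiceless palatal stop), /χ/ (voiceless uvular fricative), /ɟ/ (voiced palatal stop), /ʎ/ (palatal lateral approximant), /k/ (voiceless velar stop), among others, satisfy every feature; every other segment in the inventory fails at least one.

x, c, χ, ɟ, ʎ, k, ʁ, j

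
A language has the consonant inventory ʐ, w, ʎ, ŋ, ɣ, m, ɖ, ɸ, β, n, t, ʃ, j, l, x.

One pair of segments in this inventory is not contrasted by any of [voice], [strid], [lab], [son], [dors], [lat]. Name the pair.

ŋ, j

Both /ŋ/ and /j/ are [+voice], [-strident], [-labial], [+sonorant], [+dorsal], [-lateral]. Since the list omits [nasal], [continuant] and [back] — which do distinguish the velar nasal from the palatal glide — this pair collapses; all other pairs remain distinct.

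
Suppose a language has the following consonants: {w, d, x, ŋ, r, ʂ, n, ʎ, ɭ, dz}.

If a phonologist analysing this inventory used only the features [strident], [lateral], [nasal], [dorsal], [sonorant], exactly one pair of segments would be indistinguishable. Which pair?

ʂ, dz

Both /ʂ/ and /dz/ are [+strident], [−lateral], [−nasal], [−dorsal], [−sonorant]. Since the list omits [voice], [continuant] and [anterior] — which do distinguish the voiceless retroflex fricative from the voiced alveolar affricate — this pair collapses; all other pairs remain distinct.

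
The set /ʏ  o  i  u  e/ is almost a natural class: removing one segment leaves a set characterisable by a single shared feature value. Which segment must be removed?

ʏ

/e, i, u, o/ are all [+tense], but /ʏ/ (high front rounded lax vowel) is [−tense]. No other single segment can be removed to leave a set sharing one feature value that the removed segment lacks, so /ʏ/ is the odd one out.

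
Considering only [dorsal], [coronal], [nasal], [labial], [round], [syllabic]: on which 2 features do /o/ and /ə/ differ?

[labial], [round]

/o/ (mid back rounded tense vowel) and /ə/ (mid central vowel (schwa)) agree on [+dorsal], [-coronal], [-nasal], [+syllabic]. They differ on [labial] (/o/ [+], /ə/ [-]), [round] (/o/ [+], /ə/ [-]).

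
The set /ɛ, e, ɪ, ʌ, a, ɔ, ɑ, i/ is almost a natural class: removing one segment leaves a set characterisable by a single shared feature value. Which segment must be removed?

ɔ

[round] groups all but one: /i, ʌ, a, e, ɪ, ɑ, ɛ/ share [−round] while /ɔ/ (mid back rounded lax vowel) alone is [+round]. Removing any other segment would not leave a single-feature class that excludes it.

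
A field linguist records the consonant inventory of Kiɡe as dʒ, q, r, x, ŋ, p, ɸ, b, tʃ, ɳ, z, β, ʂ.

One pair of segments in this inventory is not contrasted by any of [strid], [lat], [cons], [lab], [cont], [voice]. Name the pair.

Both /ŋ/ and /ɳ/ are [−strident], [−lateral], [+consonantal], [−labial], [−continuant], [+voice]. Since the list omits [coronal] and [dorsal] — which do distinguish the velar nasal from the retroflex nasal — this pair collapses; all other pairs remain distinct.

ŋ, ɳ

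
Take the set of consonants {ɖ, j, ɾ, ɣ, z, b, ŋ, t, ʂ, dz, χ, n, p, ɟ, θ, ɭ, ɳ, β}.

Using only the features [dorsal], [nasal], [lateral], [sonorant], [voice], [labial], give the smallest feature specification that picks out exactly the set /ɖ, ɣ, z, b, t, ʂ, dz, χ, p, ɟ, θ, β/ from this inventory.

[−sonorant]

The target set is precisely the extension of [−sonorant] in this inventory.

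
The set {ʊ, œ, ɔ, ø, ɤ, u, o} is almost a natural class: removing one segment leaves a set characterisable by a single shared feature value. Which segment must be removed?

[round] groups all but one: /u, œ, ɔ, o, ʊ, ø/ share [+round] while /ɤ/ (mid back unrounded tense vowel) alone is [-round]. Removing any other segment would not leave a single-feature class that excludes it.

ɤ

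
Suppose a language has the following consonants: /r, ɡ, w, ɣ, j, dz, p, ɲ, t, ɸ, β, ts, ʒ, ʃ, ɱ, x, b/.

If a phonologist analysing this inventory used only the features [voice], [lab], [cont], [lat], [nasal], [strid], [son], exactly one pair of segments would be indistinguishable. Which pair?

Both /r/ and /j/ are [+voice], [−labial], [+continuant], [−lateral], [−nasal], [−strident], [+sonorant]. Since the list omits [dorsal] — which does distinguish the alveolar trill from the palatal glide — this pair collapses; all other pairs remain distinct.

r, j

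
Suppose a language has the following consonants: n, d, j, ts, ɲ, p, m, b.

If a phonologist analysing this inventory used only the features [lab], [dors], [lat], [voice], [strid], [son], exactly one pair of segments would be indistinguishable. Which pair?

Both /ɲ/ and /j/ are [−labial], [+dorsal], [−lateral], [+voice], [−strident], [+sonorant]. Since the list omits [nasal] and [continuant] — which do distinguish the palatal nasal from the palatal glide — this pair collapses; all other pairs remain distinct.

ɲ, j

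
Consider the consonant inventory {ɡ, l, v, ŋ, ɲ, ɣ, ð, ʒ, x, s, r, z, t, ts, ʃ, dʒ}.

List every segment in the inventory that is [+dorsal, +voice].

ɡ, ŋ, ɲ, ɣ

Eliminate segments failing any feature: /l, v, ð, ʒ, s, r, z, t, ts, ʃ, dʒ/ are [-dorsal]; /x/ is [-voice]. The remaining /ɡ, ŋ, ɲ, ɣ/ satisfy [+dorsal], [+voice].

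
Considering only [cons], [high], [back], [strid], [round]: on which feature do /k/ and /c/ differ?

[back]

/k/ (voiceless velar stop) and /c/ (voiceless palatal stop) agree on [+consonantal], [+high], [−strident], [−round]. They differ on [back] (/k/ [+], /c/ [−]).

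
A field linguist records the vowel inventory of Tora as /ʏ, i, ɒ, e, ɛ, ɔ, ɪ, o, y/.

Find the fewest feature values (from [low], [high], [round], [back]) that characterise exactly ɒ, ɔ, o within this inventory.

Every target segment is [+back] and no other inventory member is, so one feature is enough.

[+back]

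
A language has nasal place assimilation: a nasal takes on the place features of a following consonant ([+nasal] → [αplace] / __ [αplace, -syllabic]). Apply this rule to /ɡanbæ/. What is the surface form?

[ɡambæ]

The only nasal preceding a consonant is /n/ before /b/. /b/ is [+labial], so /n/ → /m/, giving [ɡambæ].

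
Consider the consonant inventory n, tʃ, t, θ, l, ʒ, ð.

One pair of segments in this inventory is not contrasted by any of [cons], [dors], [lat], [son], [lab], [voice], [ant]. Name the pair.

θ, t

/θ/ (voiceless dental fricative) and /t/ (voiceless alveolar stop) are both [+consonantal], [−dorsal], [−lateral], [−sonorant], [−labial], [−voice], [+anterior], so none of the listed features separates them. (They do differ in [continuant] and [distributed], which are not among the given features.) Every other pair in the inventory differs on at least one listed feature.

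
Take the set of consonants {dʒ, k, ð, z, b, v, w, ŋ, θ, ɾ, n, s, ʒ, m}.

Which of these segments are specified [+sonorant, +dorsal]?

Checking each segment against [+sonorant], [+dorsal]: /w/ (labial-velar glide), /ŋ/ (velar nasal) satisfy every feature; every other segment in the inventory fails at least one.

w, ŋ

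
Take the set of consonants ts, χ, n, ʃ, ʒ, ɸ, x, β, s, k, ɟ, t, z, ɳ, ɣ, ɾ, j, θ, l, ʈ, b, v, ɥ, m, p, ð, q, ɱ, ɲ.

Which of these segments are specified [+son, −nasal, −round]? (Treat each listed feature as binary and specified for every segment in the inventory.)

ɾ, j, l

Among the inventory, the [+sonorant] segments are /n, ɳ, ɾ, j, l, ɥ, m, ɱ, ɲ/.
Intersecting with [−nasal] gives /ɾ, j, l, ɥ/.
Then [−round] leaves /ɾ, j, l/.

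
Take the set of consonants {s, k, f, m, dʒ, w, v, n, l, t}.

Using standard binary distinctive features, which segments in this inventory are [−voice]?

s, k, f, t

The [−voice] segments here are /s, k, f, t/; the remaining /m, dʒ, w, v, n, l/ are [+voice].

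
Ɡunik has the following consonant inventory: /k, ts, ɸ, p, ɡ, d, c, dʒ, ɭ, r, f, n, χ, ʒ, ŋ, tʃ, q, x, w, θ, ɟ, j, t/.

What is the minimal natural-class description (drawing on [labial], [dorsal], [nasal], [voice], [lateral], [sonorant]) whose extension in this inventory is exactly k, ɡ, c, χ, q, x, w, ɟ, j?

The class [−nasal], [+dorsal] has exactly /k, ɡ, c, χ, q, x, w, ɟ, j/ as its extension in this inventory. No smaller conjunction from the listed features achieves this: [+dorsal] alone would also admit /ŋ/; [−nasal] alone would also admit /ts, ɸ, p, d, …/; and checking the remaining single features turns up none with this extension.

[−nasal, +dorsal]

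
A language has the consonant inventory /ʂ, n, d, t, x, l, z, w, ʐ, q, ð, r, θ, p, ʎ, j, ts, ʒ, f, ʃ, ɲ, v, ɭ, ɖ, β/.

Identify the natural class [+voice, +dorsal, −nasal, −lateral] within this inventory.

Checking each segment against [+voice], [+dorsal], [−nasal], [−lateral]: /w/ (labial-velar glide), /j/ (palatal glide) satisfy every feature; every other segment in the inventory fails at least one.

w, j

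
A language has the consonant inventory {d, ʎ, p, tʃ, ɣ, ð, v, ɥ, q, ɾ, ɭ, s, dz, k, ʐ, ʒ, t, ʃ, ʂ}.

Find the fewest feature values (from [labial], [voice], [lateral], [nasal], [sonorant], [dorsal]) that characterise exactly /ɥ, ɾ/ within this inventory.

[+sonorant, −lateral]

/ɥ, ɾ/ are all [+sonorant], [−lateral], and no other segment in the inventory matches both values. Dropping any one of them over-generates: [−lateral] alone would also admit /d, p, tʃ, ɣ, …/; [+sonorant] alone would also admit /ʎ, ɭ/. No other single listed feature picks out exactly this set either, so fewer than two features will not do.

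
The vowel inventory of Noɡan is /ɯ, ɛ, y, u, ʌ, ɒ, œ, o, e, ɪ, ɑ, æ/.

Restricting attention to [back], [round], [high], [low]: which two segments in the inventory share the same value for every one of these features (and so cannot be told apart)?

Both /ɛ/ and /e/ are [-back], [-round], [-high], [-low]. Since the list omits [tense] — which does distinguish the mid front unrounded lax vowel from the mid front unrounded tense vowel — this pair collapses; all other pairs remain distinct.

ɛ, e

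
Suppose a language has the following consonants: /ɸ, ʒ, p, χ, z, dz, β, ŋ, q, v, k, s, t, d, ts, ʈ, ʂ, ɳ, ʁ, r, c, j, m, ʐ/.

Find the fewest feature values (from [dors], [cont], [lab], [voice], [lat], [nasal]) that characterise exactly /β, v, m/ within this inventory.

Every target segment is [+voice], [+labial]; each remaining inventory member fails at least one of these. Each conjunct is needed — [+labial] alone would also admit /ɸ, p/; [+voice] alone would also admit /ʒ, z, dz, ŋ, …/ — and no other single listed feature has exactly this extension, so two is the minimum.

[+voice, +lab]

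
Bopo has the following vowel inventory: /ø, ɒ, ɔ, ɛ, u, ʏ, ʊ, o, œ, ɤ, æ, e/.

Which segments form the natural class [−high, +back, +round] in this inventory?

ɒ, ɔ, o

Checking each segment against [−high], [+back], [+round]: /ɒ/ (low back rounded vowel), /ɔ/ (mid back rounded lax vowel), /o/ (mid back rounded tense vowel) satisfy every feature; every other segment in the inventory fails at least one.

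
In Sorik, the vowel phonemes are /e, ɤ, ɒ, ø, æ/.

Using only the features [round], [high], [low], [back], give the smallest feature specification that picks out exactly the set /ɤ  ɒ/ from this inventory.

The target set is precisely the extension of [+back] in this inventory.

[+back]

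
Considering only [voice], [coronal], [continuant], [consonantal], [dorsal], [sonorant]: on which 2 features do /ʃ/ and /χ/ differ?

/ʃ/ is the voiceless postalveolar fricative and /χ/ is the voiceless uvular fricative. Both are [−voice], [+continuant], [+consonantal], [−sonorant]. /ʃ/ is [+coronal] while /χ/ is [−coronal]; /ʃ/ is [−dorsal] while /χ/ is [+dorsal], so the distinguishing features are [coronal], [dorsal].

[coronal], [dorsal]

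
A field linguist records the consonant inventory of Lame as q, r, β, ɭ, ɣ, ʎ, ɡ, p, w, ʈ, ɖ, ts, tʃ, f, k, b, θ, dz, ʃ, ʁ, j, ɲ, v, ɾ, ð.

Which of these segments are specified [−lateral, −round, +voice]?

Eliminate segments failing any feature: /q, p, ʈ, ts, tʃ, f, k, θ, ʃ/ are [−voice]; /ɭ, ʎ/ are [+lateral]; /w/ is [+round]. The remaining /r, β, ɣ, ɡ, ɖ, b, dz, ʁ, j, ɲ, v, ɾ, ð/ satisfy [−lateral], [−round], [+voice].

r, β, ɣ, ɡ, ɖ, b, dz, ʁ, j, ɲ, v, ɾ, ð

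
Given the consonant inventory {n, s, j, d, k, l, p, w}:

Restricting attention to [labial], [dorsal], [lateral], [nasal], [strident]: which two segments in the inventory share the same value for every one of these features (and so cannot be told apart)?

j, k

On the given features, /j/ and /k/ have an identical profile: [−labial], [+dorsal], [−lateral], [−nasal], [−strident]. No other two segments in the inventory coincide on all 5 features. (They do differ in [sonorant], [voice], [continuant] and [back], which are not among the given features.)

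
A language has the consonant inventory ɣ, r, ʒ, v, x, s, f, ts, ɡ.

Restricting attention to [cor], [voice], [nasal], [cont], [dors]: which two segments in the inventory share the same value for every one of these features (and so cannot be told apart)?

r, ʒ

/r/ (alveolar trill) and /ʒ/ (voiced postalveolar fricative) are both [+coronal], [+voice], [-nasal], [+continuant], [-dorsal], so none of the listed features separates them. (They do differ in [sonorant], [strident] and [anterior], which are not among the given features.) Every other pair in the inventory differs on at least one listed feature.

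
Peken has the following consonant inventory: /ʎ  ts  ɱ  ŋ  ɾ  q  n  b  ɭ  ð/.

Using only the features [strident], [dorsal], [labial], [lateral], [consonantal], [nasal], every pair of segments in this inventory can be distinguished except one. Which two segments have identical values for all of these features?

ð, ɾ

Both /ð/ and /ɾ/ are [−strident], [−dorsal], [−labial], [−lateral], [+consonantal], [−nasal]. Since the list omits [sonorant] — which does distinguish the voiced dental fricative from the alveolar tap — this pair collapses; all other pairs remain distinct.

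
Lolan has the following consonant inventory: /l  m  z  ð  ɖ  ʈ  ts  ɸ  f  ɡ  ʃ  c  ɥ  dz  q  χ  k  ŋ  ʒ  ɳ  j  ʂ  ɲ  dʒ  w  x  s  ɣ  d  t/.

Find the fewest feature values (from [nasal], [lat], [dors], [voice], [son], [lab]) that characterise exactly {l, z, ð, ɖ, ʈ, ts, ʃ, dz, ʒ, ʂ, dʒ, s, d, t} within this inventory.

[-nasal, -lab, -dors]

Every target segment is [-nasal], [-labial], [-dorsal]; each remaining inventory member fails at least one of these. Each conjunct is needed — [-labial, -dorsal] alone would also admit /ɳ/; [-nasal, -dorsal] alone would also admit /ɸ, f/; [-nasal, -labial] alone would also admit /ɡ, c, q, χ, …/ — and no other combination of two listed features has exactly this extension, so three is the minimum.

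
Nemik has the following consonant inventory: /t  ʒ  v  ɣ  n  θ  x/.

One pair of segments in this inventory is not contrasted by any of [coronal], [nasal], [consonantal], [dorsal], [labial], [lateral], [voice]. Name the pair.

On the given features, /θ/ and /t/ have an identical profile: [+coronal], [−nasal], [+consonantal], [−dorsal], [−labial], [−lateral], [−voice]. No other two segments in the inventory coincide on all 7 features. (They do differ in [continuant] and [distributed], which are not among the given features.)

θ, t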